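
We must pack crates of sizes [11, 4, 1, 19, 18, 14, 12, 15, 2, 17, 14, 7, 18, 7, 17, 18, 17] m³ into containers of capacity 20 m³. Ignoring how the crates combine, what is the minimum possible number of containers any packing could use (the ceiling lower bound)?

Total size = 11 + 4 + 1 + 19 + 18 + 14 + 12 + 15 + 2 + 17 + 14 + 7 + 18 + 7 + 17 + 18 + 17 = 211 m³.
⌈211 / 20⌉ = 11.

11 containers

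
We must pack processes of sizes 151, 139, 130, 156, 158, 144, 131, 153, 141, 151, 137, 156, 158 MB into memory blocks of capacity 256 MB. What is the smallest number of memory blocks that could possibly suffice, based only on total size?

Total size = 151 + 139 + 130 + 156 + 158 + 144 + 131 + 153 + 141 + 151 + 137 + 156 + 158 = 1905 MB.
⌈1905 / 256⌉ = 8.

8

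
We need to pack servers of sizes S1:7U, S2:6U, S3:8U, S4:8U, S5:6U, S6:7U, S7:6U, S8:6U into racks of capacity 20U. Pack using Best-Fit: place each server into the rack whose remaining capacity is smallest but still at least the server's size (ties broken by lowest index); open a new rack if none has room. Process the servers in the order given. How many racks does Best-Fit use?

S1 (7U) → rack 1 (remaining 13U)
S2 (6U) → rack 1 (remaining 7U)
S3 (8U) → rack 2 (remaining 12U)
S4 (8U) → rack 2 (remaining 4U)
S5 (6U) → rack 1 (remaining 1U)
S6 (7U) → rack 3 (remaining 13U)
S7 (6U) → rack 3 (remaining 7U)
S8 (6U) → rack 3 (remaining 1U)

3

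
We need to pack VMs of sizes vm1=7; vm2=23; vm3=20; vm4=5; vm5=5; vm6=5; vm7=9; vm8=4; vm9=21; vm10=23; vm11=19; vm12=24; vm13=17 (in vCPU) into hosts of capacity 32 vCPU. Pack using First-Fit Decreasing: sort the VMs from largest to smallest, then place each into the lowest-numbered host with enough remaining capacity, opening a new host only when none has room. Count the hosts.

7 hosts

Sorted descending: 24, 23, 23, 21, 20, 19, 17, 9, 7, 5, 5, 5, 4.
host 1: place 24 vCPU, 8 vCPU left
host 2: place 23 vCPU, 9 vCPU left
host 3: place 23 vCPU, 9 vCPU left
host 4: place 21 vCPU, 11 vCPU left
host 5: place 20 vCPU, 12 vCPU left
host 6: place 19 vCPU, 13 vCPU left
host 7: place 17 vCPU, 15 vCPU left
host 2: place 9 vCPU, 0 vCPU left
host 1: place 7 vCPU, 1 vCPU left
host 3: place 5 vCPU, 4 vCPU left
host 4: place 5 vCPU, 6 vCPU left
host 4: place 5 vCPU, 1 vCPU left
host 3: place 4 vCPU, 0 vCPU left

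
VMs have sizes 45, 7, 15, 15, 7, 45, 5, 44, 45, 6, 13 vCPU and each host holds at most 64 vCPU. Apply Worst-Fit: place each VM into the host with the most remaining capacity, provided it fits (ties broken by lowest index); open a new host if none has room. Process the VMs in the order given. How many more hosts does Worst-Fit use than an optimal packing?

Worst-Fit: [45,7] [15,15,7,5,6] [45] [44,13] [45] → 5 hosts.
Total size 247 vCPU; any packing needs at least ⌈247/64⌉ = 4 hosts.
An optimal packing achieves that bound: [45,15] [45,15] [45,13,6] [44,7,7,5] → 4 hosts.
Excess: 5 − 4 = 1.

1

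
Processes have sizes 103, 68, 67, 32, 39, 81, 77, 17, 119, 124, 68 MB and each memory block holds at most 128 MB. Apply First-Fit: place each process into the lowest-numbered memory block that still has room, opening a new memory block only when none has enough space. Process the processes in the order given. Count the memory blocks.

Put 103 MB in memory block 1; 25 MB remain.
Put 68 MB in memory block 2; 60 MB remain.
Put 67 MB in memory block 3; 61 MB remain.
Put 32 MB in memory block 2; 28 MB remain.
Put 39 MB in memory block 3; 22 MB remain.
Put 81 MB in memory block 4; 47 MB remain.
Put 77 MB in memory block 5; 51 MB remain.
Put 17 MB in memory block 1; 8 MB remain.
Put 119 MB in memory block 6; 9 MB remain.
Put 124 MB in memory block 7; 4 MB remain.
Put 68 MB in memory block 8; 60 MB remain.
Final memory blocks: [103,17] [68,32] [67,39] [81] [77] [119] [124] [68].

8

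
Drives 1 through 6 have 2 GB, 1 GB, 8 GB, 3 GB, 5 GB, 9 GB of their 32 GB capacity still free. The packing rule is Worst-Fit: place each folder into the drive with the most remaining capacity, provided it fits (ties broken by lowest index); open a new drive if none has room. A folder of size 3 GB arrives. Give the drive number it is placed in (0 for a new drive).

Drives with room: drive 3 (8 GB), drive 4 (3 GB), drive 5 (5 GB), drive 6 (9 GB).
Most room is drive 6 with 9 GB free.

6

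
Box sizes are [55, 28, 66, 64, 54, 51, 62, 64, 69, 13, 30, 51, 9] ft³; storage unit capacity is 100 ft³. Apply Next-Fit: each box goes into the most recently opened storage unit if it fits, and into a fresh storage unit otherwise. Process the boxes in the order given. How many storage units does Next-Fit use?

9

storage unit 1: place 55 ft³, 45 ft³ left
storage unit 1: place 28 ft³, 17 ft³ left
storage unit 2: place 66 ft³, 34 ft³ left
storage unit 3: place 64 ft³, 36 ft³ left
storage unit 4: place 54 ft³, 46 ft³ left
storage unit 5: place 51 ft³, 49 ft³ left
storage unit 6: place 62 ft³, 38 ft³ left
storage unit 7: place 64 ft³, 36 ft³ left
storage unit 8: place 69 ft³, 31 ft³ left
storage unit 8: place 13 ft³, 18 ft³ left
storage unit 9: place 30 ft³, 70 ft³ left
storage unit 9: place 51 ft³, 19 ft³ left
storage unit 9: place 9 ft³, 10 ft³ left
Final storage units: [55,28] [66] [64] [54] [51] [62] [64] [69,13] [30,51,9].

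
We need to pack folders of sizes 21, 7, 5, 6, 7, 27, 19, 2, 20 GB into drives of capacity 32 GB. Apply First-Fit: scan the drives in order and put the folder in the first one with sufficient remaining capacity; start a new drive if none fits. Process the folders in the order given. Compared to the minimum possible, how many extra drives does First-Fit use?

First-Fit: [21,7,2] [5,6,7] [27] [19] [20] → 5 drives.
Total size 114 GB; any packing needs at least ⌈114/32⌉ = 4 drives.
An optimal packing achieves that bound: [27,5] [21,7,2] [20,7] [19,6] → 4 drives.
Excess: 5 − 4 = 1.

1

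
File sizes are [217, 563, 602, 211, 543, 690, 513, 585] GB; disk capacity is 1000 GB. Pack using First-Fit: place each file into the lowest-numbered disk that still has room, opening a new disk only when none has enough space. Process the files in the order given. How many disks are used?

disk 1: place 217 GB, 783 GB left
disk 1: place 563 GB, 220 GB left
disk 2: place 602 GB, 398 GB left
disk 1: place 211 GB, 9 GB left
disk 3: place 543 GB, 457 GB left
disk 4: place 690 GB, 310 GB left
disk 5: place 513 GB, 487 GB left
disk 6: place 585 GB, 415 GB left
Final disks: [217,563,211] [602] [543] [690] [513] [585].

6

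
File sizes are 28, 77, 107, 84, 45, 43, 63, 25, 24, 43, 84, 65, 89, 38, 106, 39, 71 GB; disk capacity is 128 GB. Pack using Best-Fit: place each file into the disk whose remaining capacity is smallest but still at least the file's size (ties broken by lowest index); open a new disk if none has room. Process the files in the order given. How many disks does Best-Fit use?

10 disks

Put 28 GB in disk 1; 100 GB remain.
Put 77 GB in disk 1; 23 GB remain.
Put 107 GB in disk 2; 21 GB remain.
Put 84 GB in disk 3; 44 GB remain.
Put 45 GB in disk 4; 83 GB remain.
Put 43 GB in disk 3; 1 GB remain.
Put 63 GB in disk 4; 20 GB remain.
Put 25 GB in disk 5; 103 GB remain.
Put 24 GB in disk 5; 79 GB remain.
Put 43 GB in disk 5; 36 GB remain.
Put 84 GB in disk 6; 44 GB remain.
Put 65 GB in disk 7; 63 GB remain.
Put 89 GB in disk 8; 39 GB remain.
Put 38 GB in disk 8; 1 GB remain.
Put 106 GB in disk 9; 22 GB remain.
Put 39 GB in disk 6; 5 GB remain.
Put 71 GB in disk 10; 57 GB remain.
Final disks: [28,77] [107] [84,43] [45,63] [25,24,43] [84,39] [65] [89,38] [106] [71].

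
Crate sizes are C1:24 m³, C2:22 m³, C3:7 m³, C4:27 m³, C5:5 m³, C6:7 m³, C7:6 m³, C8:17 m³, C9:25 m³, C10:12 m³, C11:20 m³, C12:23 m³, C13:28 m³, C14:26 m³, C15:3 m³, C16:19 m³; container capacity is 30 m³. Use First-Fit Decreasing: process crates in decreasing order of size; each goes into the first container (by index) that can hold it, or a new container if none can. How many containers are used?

10

Sorted descending: 28, 27, 26, 25, 24, 23, 22, 20, 19, 17, 12, 7, 7, 6, 5, 3.
28 m³ → container 1 (remaining 2 m³)
27 m³ → container 2 (remaining 3 m³)
26 m³ → container 3 (remaining 4 m³)
25 m³ → container 4 (remaining 5 m³)
24 m³ → container 5 (remaining 6 m³)
23 m³ → container 6 (remaining 7 m³)
22 m³ → container 7 (remaining 8 m³)
20 m³ → container 8 (remaining 10 m³)
19 m³ → container 9 (remaining 11 m³)
17 m³ → container 10 (remaining 13 m³)
12 m³ → container 10 (remaining 1 m³)
7 m³ → container 6 (remaining 0 m³)
7 m³ → container 7 (remaining 1 m³)
6 m³ → container 5 (remaining 0 m³)
5 m³ → container 4 (remaining 0 m³)
3 m³ → container 2 (remaining 0 m³)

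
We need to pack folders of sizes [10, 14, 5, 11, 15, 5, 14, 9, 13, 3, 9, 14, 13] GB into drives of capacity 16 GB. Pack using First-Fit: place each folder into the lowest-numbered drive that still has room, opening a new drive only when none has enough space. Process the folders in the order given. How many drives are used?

10

drive 1: place 10 GB, 6 GB left
drive 2: place 14 GB, 2 GB left
drive 1: place 5 GB, 1 GB left
drive 3: place 11 GB, 5 GB left
drive 4: place 15 GB, 1 GB left
drive 3: place 5 GB, 0 GB left
drive 5: place 14 GB, 2 GB left
drive 6: place 9 GB, 7 GB left
drive 7: place 13 GB, 3 GB left
drive 6: place 3 GB, 4 GB left
drive 8: place 9 GB, 7 GB left
drive 9: place 14 GB, 2 GB left
drive 10: place 13 GB, 3 GB left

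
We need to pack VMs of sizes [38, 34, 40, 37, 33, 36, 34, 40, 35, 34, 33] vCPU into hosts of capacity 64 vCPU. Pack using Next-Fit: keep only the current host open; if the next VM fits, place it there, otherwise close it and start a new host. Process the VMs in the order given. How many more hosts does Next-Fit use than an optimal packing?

0

Next-Fit: [38] [34] [40] [37] [33] [36] [34] [40] [35] [34] [33] → 11 hosts.
11 VMs exceed 32 vCPU (half the capacity), and no two of those can share a host, so at least 11 hosts are needed.
So 11 is already optimal.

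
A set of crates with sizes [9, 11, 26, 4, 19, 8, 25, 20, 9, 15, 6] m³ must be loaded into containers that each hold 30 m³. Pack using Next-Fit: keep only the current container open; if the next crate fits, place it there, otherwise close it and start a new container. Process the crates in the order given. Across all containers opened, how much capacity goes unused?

9 m³ → container 1 (remaining 21 m³)
11 m³ → container 1 (remaining 10 m³)
26 m³ → container 2 (remaining 4 m³)
4 m³ → container 2 (remaining 0 m³)
19 m³ → container 3 (remaining 11 m³)
8 m³ → container 3 (remaining 3 m³)
25 m³ → container 4 (remaining 5 m³)
20 m³ → container 5 (remaining 10 m³)
9 m³ → container 5 (remaining 1 m³)
15 m³ → container 6 (remaining 15 m³)
6 m³ → container 6 (remaining 9 m³)
6 containers × 30 m³ = 180 m³; used 152 m³; unused 28 m³.

28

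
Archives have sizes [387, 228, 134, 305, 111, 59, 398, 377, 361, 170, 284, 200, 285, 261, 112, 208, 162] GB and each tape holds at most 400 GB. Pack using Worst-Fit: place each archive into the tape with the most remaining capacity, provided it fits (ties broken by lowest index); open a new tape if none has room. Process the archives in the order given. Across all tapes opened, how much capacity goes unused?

758

tape 1: place 387 GB, 13 GB left
tape 2: place 228 GB, 172 GB left
tape 2: place 134 GB, 38 GB left
tape 3: place 305 GB, 95 GB left
tape 4: place 111 GB, 289 GB left
tape 4: place 59 GB, 230 GB left
tape 5: place 398 GB, 2 GB left
tape 6: place 377 GB, 23 GB left
tape 7: place 361 GB, 39 GB left
tape 4: place 170 GB, 60 GB left
tape 8: place 284 GB, 116 GB left
tape 9: place 200 GB, 200 GB left
tape 10: place 285 GB, 115 GB left
tape 11: place 261 GB, 139 GB left
tape 9: place 112 GB, 88 GB left
tape 12: place 208 GB, 192 GB left
tape 12: place 162 GB, 30 GB left
12 tapes × 400 GB = 4800 GB; used 4042 GB; unused 758 GB.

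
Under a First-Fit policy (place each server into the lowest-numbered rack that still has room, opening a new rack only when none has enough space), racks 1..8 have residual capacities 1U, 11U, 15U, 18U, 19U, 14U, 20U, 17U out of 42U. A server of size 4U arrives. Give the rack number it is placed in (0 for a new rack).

2

Racks with room: rack 2 (11U), rack 3 (15U), rack 4 (18U), rack 5 (19U), rack 6 (14U), rack 7 (20U), rack 8 (17U).
The first with room is rack 2.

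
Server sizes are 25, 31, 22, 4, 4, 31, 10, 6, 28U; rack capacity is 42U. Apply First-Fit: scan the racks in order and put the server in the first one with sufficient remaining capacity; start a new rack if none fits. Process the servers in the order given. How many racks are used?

25U → rack 1 (remaining 17U)
31U → rack 2 (remaining 11U)
22U → rack 3 (remaining 20U)
4U → rack 1 (remaining 13U)
4U → rack 1 (remaining 9U)
31U → rack 4 (remaining 11U)
10U → rack 2 (remaining 1U)
6U → rack 1 (remaining 3U)
28U → rack 5 (remaining 14U)
Final racks: [25,4,4,6] [31,10] [22] [31] [28].

5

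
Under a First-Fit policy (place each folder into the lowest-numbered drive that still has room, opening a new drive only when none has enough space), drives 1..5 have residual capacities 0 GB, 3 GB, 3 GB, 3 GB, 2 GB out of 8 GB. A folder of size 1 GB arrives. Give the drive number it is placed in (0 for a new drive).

2

Drives with room: drive 2 (3 GB), drive 3 (3 GB), drive 4 (3 GB), drive 5 (2 GB).
The first with room is drive 2.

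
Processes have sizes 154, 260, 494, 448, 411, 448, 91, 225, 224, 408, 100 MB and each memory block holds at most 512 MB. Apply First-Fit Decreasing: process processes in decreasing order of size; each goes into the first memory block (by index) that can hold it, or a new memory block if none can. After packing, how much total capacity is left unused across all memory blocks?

321

Sorted descending: 494, 448, 448, 411, 408, 260, 225, 224, 154, 100, 91.
memory block 1: place 494 MB, 18 MB left
memory block 2: place 448 MB, 64 MB left
memory block 3: place 448 MB, 64 MB left
memory block 4: place 411 MB, 101 MB left
memory block 5: place 408 MB, 104 MB left
memory block 6: place 260 MB, 252 MB left
memory block 6: place 225 MB, 27 MB left
memory block 7: place 224 MB, 288 MB left
memory block 7: place 154 MB, 134 MB left
memory block 4: place 100 MB, 1 MB left
memory block 5: place 91 MB, 13 MB left
7 memory blocks × 512 MB = 3584 MB; used 3263 MB; unused 321 MB.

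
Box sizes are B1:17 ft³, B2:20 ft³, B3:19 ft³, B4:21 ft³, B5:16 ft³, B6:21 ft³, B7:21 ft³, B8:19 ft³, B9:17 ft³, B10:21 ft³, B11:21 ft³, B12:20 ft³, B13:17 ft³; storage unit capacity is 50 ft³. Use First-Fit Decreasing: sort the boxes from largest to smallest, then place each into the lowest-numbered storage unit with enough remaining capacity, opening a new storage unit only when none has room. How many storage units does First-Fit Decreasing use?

6

Sorted descending: 21, 21, 21, 21, 21, 20, 20, 19, 19, 17, 17, 17, 16.
Put 21 ft³ in storage unit 1; 29 ft³ remain.
Put 21 ft³ in storage unit 1; 8 ft³ remain.
Put 21 ft³ in storage unit 2; 29 ft³ remain.
Put 21 ft³ in storage unit 2; 8 ft³ remain.
Put 21 ft³ in storage unit 3; 29 ft³ remain.
Put 20 ft³ in storage unit 3; 9 ft³ remain.
Put 20 ft³ in storage unit 4; 30 ft³ remain.
Put 19 ft³ in storage unit 4; 11 ft³ remain.
Put 19 ft³ in storage unit 5; 31 ft³ remain.
Put 17 ft³ in storage unit 5; 14 ft³ remain.
Put 17 ft³ in storage unit 6; 33 ft³ remain.
Put 17 ft³ in storage unit 6; 16 ft³ remain.
Put 16 ft³ in storage unit 6; 0 ft³ remain.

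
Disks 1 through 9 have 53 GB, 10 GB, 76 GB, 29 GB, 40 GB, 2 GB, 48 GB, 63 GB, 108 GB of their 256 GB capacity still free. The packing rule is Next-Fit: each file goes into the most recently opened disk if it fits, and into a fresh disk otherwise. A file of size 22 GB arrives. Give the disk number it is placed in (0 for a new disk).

Next-Fit only looks at disk 9, which has 108 GB free.
22 GB fits there.

9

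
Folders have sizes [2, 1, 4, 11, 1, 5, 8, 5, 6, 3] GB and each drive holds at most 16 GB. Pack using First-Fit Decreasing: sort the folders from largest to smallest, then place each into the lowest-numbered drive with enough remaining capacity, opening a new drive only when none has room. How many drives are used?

3 drives

Sorted descending: 11, 8, 6, 5, 5, 4, 3, 2, 1, 1.
Put 11 GB in drive 1; 5 GB remain.
Put 8 GB in drive 2; 8 GB remain.
Put 6 GB in drive 2; 2 GB remain.
Put 5 GB in drive 1; 0 GB remain.
Put 5 GB in drive 3; 11 GB remain.
Put 4 GB in drive 3; 7 GB remain.
Put 3 GB in drive 3; 4 GB remain.
Put 2 GB in drive 2; 0 GB remain.
Put 1 GB in drive 3; 3 GB remain.
Put 1 GB in drive 3; 2 GB remain.
Final drives: [11,5] [8,6,2] [5,4,3,1,1].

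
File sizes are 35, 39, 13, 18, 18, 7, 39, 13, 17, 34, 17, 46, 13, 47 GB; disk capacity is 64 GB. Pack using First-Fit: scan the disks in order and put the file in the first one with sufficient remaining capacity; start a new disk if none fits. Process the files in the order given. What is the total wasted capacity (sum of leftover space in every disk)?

28

35 GB → disk 1 (remaining 29 GB)
39 GB → disk 2 (remaining 25 GB)
13 GB → disk 1 (remaining 16 GB)
18 GB → disk 2 (remaining 7 GB)
18 GB → disk 3 (remaining 46 GB)
7 GB → disk 1 (remaining 9 GB)
39 GB → disk 3 (remaining 7 GB)
13 GB → disk 4 (remaining 51 GB)
17 GB → disk 4 (remaining 34 GB)
34 GB → disk 4 (remaining 0 GB)
17 GB → disk 5 (remaining 47 GB)
46 GB → disk 5 (remaining 1 GB)
13 GB → disk 6 (remaining 51 GB)
47 GB → disk 6 (remaining 4 GB)
6 disks × 64 GB = 384 GB; used 356 GB; unused 28 GB.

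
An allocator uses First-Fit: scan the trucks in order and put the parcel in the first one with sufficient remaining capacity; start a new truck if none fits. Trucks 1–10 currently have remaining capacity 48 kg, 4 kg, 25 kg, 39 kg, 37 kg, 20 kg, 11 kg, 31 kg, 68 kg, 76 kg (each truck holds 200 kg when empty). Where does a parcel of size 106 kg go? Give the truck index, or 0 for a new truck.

0

No truck has ≥ 106 kg free, so a new truck is opened.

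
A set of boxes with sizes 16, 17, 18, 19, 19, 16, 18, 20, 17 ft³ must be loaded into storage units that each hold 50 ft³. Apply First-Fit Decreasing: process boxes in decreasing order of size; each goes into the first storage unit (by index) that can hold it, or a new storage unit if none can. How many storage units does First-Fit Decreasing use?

Sorted descending: 20, 19, 19, 18, 18, 17, 17, 16, 16.
storage unit 1: place 20 ft³, 30 ft³ left
storage unit 1: place 19 ft³, 11 ft³ left
storage unit 2: place 19 ft³, 31 ft³ left
storage unit 2: place 18 ft³, 13 ft³ left
storage unit 3: place 18 ft³, 32 ft³ left
storage unit 3: place 17 ft³, 15 ft³ left
storage unit 4: place 17 ft³, 33 ft³ left
storage unit 4: place 16 ft³, 17 ft³ left
storage unit 4: place 16 ft³, 1 ft³ left

4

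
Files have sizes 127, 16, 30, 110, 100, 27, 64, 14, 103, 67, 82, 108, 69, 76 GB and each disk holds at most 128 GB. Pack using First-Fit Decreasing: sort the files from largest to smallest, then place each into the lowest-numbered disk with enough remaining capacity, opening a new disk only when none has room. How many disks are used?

Sorted descending: 127, 110, 108, 103, 100, 82, 76, 69, 67, 64, 30, 27, 16, 14.
Put 127 GB in disk 1; 1 GB remain.
Put 110 GB in disk 2; 18 GB remain.
Put 108 GB in disk 3; 20 GB remain.
Put 103 GB in disk 4; 25 GB remain.
Put 100 GB in disk 5; 28 GB remain.
Put 82 GB in disk 6; 46 GB remain.
Put 76 GB in disk 7; 52 GB remain.
Put 69 GB in disk 8; 59 GB remain.
Put 67 GB in disk 9; 61 GB remain.
Put 64 GB in disk 10; 64 GB remain.
Put 30 GB in disk 6; 16 GB remain.
Put 27 GB in disk 5; 1 GB remain.
Put 16 GB in disk 2; 2 GB remain.
Put 14 GB in disk 3; 6 GB remain.
Final disks: [127] [110,16] [108,14] [103] [100,27] [82,30] [76] [69] [67] [64].

10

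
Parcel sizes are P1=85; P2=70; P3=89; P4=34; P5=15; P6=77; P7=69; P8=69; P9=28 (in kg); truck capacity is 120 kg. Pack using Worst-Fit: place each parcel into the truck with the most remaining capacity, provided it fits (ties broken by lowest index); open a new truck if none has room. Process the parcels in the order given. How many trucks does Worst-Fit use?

6

Put P1 (85 kg) in truck 1; 35 kg remain.
Put P2 (70 kg) in truck 2; 50 kg remain.
Put P3 (89 kg) in truck 3; 31 kg remain.
Put P4 (34 kg) in truck 2; 16 kg remain.
Put P5 (15 kg) in truck 1; 20 kg remain.
Put P6 (77 kg) in truck 4; 43 kg remain.
Put P7 (69 kg) in truck 5; 51 kg remain.
Put P8 (69 kg) in truck 6; 51 kg remain.
Put P9 (28 kg) in truck 5; 23 kg remain.
Final trucks: [85,15] [70,34] [89] [77] [69,28] [69].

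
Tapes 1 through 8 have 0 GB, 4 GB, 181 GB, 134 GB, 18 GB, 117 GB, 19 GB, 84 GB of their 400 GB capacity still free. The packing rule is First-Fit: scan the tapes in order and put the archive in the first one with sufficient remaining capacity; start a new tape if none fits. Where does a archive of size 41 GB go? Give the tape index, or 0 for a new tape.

Tapes with room: tape 3 (181 GB), tape 4 (134 GB), tape 6 (117 GB), tape 8 (84 GB).
The first with room is tape 3.

3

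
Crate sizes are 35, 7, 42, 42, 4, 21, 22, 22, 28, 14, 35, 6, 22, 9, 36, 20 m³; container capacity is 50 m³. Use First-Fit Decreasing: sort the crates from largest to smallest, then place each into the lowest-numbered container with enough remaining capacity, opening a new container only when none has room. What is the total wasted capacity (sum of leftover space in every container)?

35

Sorted descending: 42, 42, 36, 35, 35, 28, 22, 22, 22, 21, 20, 14, 9, 7, 6, 4.
Put 42 m³ in container 1; 8 m³ remain.
Put 42 m³ in container 2; 8 m³ remain.
Put 36 m³ in container 3; 14 m³ remain.
Put 35 m³ in container 4; 15 m³ remain.
Put 35 m³ in container 5; 15 m³ remain.
Put 28 m³ in container 6; 22 m³ remain.
Put 22 m³ in container 6; 0 m³ remain.
Put 22 m³ in container 7; 28 m³ remain.
Put 22 m³ in container 7; 6 m³ remain.
Put 21 m³ in container 8; 29 m³ remain.
Put 20 m³ in container 8; 9 m³ remain.
Put 14 m³ in container 3; 0 m³ remain.
Put 9 m³ in container 4; 6 m³ remain.
Put 7 m³ in container 1; 1 m³ remain.
Put 6 m³ in container 2; 2 m³ remain.
Put 4 m³ in container 4; 2 m³ remain.
8 containers × 50 m³ = 400 m³; used 365 m³; unused 35 m³.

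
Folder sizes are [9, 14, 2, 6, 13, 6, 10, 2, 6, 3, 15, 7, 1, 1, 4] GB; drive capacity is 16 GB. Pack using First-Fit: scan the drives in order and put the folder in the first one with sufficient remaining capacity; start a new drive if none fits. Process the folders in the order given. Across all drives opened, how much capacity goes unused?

Put 9 GB in drive 1; 7 GB remain.
Put 14 GB in drive 2; 2 GB remain.
Put 2 GB in drive 1; 5 GB remain.
Put 6 GB in drive 3; 10 GB remain.
Put 13 GB in drive 4; 3 GB remain.
Put 6 GB in drive 3; 4 GB remain.
Put 10 GB in drive 5; 6 GB remain.
Put 2 GB in drive 1; 3 GB remain.
Put 6 GB in drive 5; 0 GB remain.
Put 3 GB in drive 1; 0 GB remain.
Put 15 GB in drive 6; 1 GB remain.
Put 7 GB in drive 7; 9 GB remain.
Put 1 GB in drive 2; 1 GB remain.
Put 1 GB in drive 2; 0 GB remain.
Put 4 GB in drive 3; 0 GB remain.
7 drives × 16 GB = 112 GB; used 99 GB; unused 13 GB.

13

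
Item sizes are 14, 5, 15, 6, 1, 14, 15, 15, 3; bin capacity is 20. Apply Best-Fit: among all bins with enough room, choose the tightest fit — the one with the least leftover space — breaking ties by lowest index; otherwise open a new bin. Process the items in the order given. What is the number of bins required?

bin 1: place 14, 6 left
bin 1: place 5, 1 left
bin 2: place 15, 5 left
bin 3: place 6, 14 left
bin 1: place 1, 0 left
bin 3: place 14, 0 left
bin 4: place 15, 5 left
bin 5: place 15, 5 left
bin 2: place 3, 2 left
Final bins: [14,5,1] [15,3] [6,14] [15] [15].

5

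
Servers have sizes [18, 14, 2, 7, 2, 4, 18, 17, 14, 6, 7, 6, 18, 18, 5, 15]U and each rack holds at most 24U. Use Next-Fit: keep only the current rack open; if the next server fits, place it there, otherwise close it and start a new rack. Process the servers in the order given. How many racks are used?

9 racks

Put 18U in rack 1; 6U remain.
Put 14U in rack 2; 10U remain.
Put 2U in rack 2; 8U remain.
Put 7U in rack 2; 1U remain.
Put 2U in rack 3; 22U remain.
Put 4U in rack 3; 18U remain.
Put 18U in rack 3; 0U remain.
Put 17U in rack 4; 7U remain.
Put 14U in rack 5; 10U remain.
Put 6U in rack 5; 4U remain.
Put 7U in rack 6; 17U remain.
Put 6U in rack 6; 11U remain.
Put 18U in rack 7; 6U remain.
Put 18U in rack 8; 6U remain.
Put 5U in rack 8; 1U remain.
Put 15U in rack 9; 9U remain.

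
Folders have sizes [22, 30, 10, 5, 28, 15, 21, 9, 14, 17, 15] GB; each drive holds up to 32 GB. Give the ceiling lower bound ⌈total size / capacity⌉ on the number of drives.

6

Total size = 22 + 30 + 10 + 5 + 28 + 15 + 21 + 9 + 14 + 17 + 15 = 186 GB.
⌈186 / 32⌉ = 6.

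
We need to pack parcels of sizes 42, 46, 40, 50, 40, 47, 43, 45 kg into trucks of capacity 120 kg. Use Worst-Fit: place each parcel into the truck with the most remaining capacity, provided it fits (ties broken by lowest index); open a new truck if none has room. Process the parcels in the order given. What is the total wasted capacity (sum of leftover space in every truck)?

127

truck 1: place 42 kg, 78 kg left
truck 1: place 46 kg, 32 kg left
truck 2: place 40 kg, 80 kg left
truck 2: place 50 kg, 30 kg left
truck 3: place 40 kg, 80 kg left
truck 3: place 47 kg, 33 kg left
truck 4: place 43 kg, 77 kg left
truck 4: place 45 kg, 32 kg left
4 trucks × 120 kg = 480 kg; used 353 kg; unused 127 kg.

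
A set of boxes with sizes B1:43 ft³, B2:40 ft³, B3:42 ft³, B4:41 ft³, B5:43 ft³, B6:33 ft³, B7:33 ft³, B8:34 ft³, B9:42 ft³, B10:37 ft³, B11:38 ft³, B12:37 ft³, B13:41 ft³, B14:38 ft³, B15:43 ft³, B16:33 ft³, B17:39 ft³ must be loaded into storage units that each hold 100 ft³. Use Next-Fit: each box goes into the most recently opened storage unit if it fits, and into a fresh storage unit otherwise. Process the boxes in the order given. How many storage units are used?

9

B1 (43 ft³) → storage unit 1 (remaining 57 ft³)
B2 (40 ft³) → storage unit 1 (remaining 17 ft³)
B3 (42 ft³) → storage unit 2 (remaining 58 ft³)
B4 (41 ft³) → storage unit 2 (remaining 17 ft³)
B5 (43 ft³) → storage unit 3 (remaining 57 ft³)
B6 (33 ft³) → storage unit 3 (remaining 24 ft³)
B7 (33 ft³) → storage unit 4 (remaining 67 ft³)
B8 (34 ft³) → storage unit 4 (remaining 33 ft³)
B9 (42 ft³) → storage unit 5 (remaining 58 ft³)
B10 (37 ft³) → storage unit 5 (remaining 21 ft³)
B11 (38 ft³) → storage unit 6 (remaining 62 ft³)
B12 (37 ft³) → storage unit 6 (remaining 25 ft³)
B13 (41 ft³) → storage unit 7 (remaining 59 ft³)
B14 (38 ft³) → storage unit 7 (remaining 21 ft³)
B15 (43 ft³) → storage unit 8 (remaining 57 ft³)
B16 (33 ft³) → storage unit 8 (remaining 24 ft³)
B17 (39 ft³) → storage unit 9 (remaining 61 ft³)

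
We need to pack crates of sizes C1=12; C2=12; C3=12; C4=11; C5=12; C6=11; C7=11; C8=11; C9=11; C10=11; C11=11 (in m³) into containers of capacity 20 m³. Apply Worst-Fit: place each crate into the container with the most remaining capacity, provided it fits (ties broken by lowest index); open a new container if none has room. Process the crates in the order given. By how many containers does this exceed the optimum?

Worst-Fit: [12] [12] [12] [11] [12] [11] [11] [11] [11] [11] [11] → 11 containers.
11 crates exceed 10 m³ (half the capacity), and no two of those can share a container, so at least 11 containers are needed.
So 11 is already optimal.

0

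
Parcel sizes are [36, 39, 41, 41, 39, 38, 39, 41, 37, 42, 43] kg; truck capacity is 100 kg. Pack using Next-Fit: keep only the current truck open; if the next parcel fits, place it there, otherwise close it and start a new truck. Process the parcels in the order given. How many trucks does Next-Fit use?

36 kg → truck 1 (remaining 64 kg)
39 kg → truck 1 (remaining 25 kg)
41 kg → truck 2 (remaining 59 kg)
41 kg → truck 2 (remaining 18 kg)
39 kg → truck 3 (remaining 61 kg)
38 kg → truck 3 (remaining 23 kg)
39 kg → truck 4 (remaining 61 kg)
41 kg → truck 4 (remaining 20 kg)
37 kg → truck 5 (remaining 63 kg)
42 kg → truck 5 (remaining 21 kg)
43 kg → truck 6 (remaining 57 kg)
Final trucks: [36,39] [41,41] [39,38] [39,41] [37,42] [43].

6 trucks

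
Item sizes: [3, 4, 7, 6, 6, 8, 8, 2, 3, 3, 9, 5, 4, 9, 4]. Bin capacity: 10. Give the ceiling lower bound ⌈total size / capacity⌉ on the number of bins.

Total size = 3 + 4 + 7 + 6 + 6 + 8 + 8 + 2 + 3 + 3 + 9 + 5 + 4 + 9 + 4 = 81.
⌈81 / 10⌉ = 9.

9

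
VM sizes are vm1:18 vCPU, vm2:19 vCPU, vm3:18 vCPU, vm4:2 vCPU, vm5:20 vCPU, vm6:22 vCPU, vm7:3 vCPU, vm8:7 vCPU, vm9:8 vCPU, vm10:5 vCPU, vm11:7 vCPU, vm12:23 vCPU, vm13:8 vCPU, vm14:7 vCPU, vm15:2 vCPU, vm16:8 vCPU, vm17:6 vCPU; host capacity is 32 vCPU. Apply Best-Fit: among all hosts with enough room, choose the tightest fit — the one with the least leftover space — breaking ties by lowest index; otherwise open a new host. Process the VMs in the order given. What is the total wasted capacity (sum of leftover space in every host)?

9

host 1: place vm1 (18 vCPU), 14 vCPU left
host 2: place vm2 (19 vCPU), 13 vCPU left
host 3: place vm3 (18 vCPU), 14 vCPU left
host 2: place vm4 (2 vCPU), 11 vCPU left
host 4: place vm5 (20 vCPU), 12 vCPU left
host 5: place vm6 (22 vCPU), 10 vCPU left
host 5: place vm7 (3 vCPU), 7 vCPU left
host 5: place vm8 (7 vCPU), 0 vCPU left
host 2: place vm9 (8 vCPU), 3 vCPU left
host 4: place vm10 (5 vCPU), 7 vCPU left
host 4: place vm11 (7 vCPU), 0 vCPU left
host 6: place vm12 (23 vCPU), 9 vCPU left
host 6: place vm13 (8 vCPU), 1 vCPU left
host 1: place vm14 (7 vCPU), 7 vCPU left
host 2: place vm15 (2 vCPU), 1 vCPU left
host 3: place vm16 (8 vCPU), 6 vCPU left
host 3: place vm17 (6 vCPU), 0 vCPU left
6 hosts × 32 vCPU = 192 vCPU; used 183 vCPU; unused 9 vCPU.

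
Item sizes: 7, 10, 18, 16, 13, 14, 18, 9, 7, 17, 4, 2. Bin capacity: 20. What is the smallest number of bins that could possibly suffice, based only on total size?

7

Total size = 7 + 10 + 18 + 16 + 13 + 14 + 18 + 9 + 7 + 17 + 4 + 2 = 135.
⌈135 / 20⌉ = 7.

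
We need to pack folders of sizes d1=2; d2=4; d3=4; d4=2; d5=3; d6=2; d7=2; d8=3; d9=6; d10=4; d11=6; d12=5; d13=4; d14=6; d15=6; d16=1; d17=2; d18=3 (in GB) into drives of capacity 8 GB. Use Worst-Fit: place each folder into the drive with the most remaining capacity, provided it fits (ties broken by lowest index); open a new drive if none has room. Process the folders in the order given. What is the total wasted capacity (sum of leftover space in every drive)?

Put d1 (2 GB) in drive 1; 6 GB remain.
Put d2 (4 GB) in drive 1; 2 GB remain.
Put d3 (4 GB) in drive 2; 4 GB remain.
Put d4 (2 GB) in drive 2; 2 GB remain.
Put d5 (3 GB) in drive 3; 5 GB remain.
Put d6 (2 GB) in drive 3; 3 GB remain.
Put d7 (2 GB) in drive 3; 1 GB remain.
Put d8 (3 GB) in drive 4; 5 GB remain.
Put d9 (6 GB) in drive 5; 2 GB remain.
Put d10 (4 GB) in drive 4; 1 GB remain.
Put d11 (6 GB) in drive 6; 2 GB remain.
Put d12 (5 GB) in drive 7; 3 GB remain.
Put d13 (4 GB) in drive 8; 4 GB remain.
Put d14 (6 GB) in drive 9; 2 GB remain.
Put d15 (6 GB) in drive 10; 2 GB remain.
Put d16 (1 GB) in drive 8; 3 GB remain.
Put d17 (2 GB) in drive 7; 1 GB remain.
Put d18 (3 GB) in drive 8; 0 GB remain.
10 drives × 8 GB = 80 GB; used 65 GB; unused 15 GB.

15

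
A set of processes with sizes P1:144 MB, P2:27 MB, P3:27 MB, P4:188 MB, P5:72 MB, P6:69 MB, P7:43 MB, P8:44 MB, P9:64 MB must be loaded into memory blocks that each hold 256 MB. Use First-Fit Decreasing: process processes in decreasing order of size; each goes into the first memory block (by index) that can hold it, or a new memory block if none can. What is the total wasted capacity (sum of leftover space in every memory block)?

Sorted descending: 188, 144, 72, 69, 64, 44, 43, 27, 27.
188 MB → memory block 1 (remaining 68 MB)
144 MB → memory block 2 (remaining 112 MB)
72 MB → memory block 2 (remaining 40 MB)
69 MB → memory block 3 (remaining 187 MB)
64 MB → memory block 1 (remaining 4 MB)
44 MB → memory block 3 (remaining 143 MB)
43 MB → memory block 3 (remaining 100 MB)
27 MB → memory block 2 (remaining 13 MB)
27 MB → memory block 3 (remaining 73 MB)
3 memory blocks × 256 MB = 768 MB; used 678 MB; unused 90 MB.

90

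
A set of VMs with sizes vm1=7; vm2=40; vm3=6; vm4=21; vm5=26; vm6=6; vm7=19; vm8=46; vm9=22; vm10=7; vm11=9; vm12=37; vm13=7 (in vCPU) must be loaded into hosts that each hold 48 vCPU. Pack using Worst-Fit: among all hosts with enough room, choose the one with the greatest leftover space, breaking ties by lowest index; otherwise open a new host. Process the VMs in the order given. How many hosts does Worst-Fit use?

6

vm1 (7 vCPU) → host 1 (remaining 41 vCPU)
vm2 (40 vCPU) → host 1 (remaining 1 vCPU)
vm3 (6 vCPU) → host 2 (remaining 42 vCPU)
vm4 (21 vCPU) → host 2 (remaining 21 vCPU)
vm5 (26 vCPU) → host 3 (remaining 22 vCPU)
vm6 (6 vCPU) → host 3 (remaining 16 vCPU)
vm7 (19 vCPU) → host 2 (remaining 2 vCPU)
vm8 (46 vCPU) → host 4 (remaining 2 vCPU)
vm9 (22 vCPU) → host 5 (remaining 26 vCPU)
vm10 (7 vCPU) → host 5 (remaining 19 vCPU)
vm11 (9 vCPU) → host 5 (remaining 10 vCPU)
vm12 (37 vCPU) → host 6 (remaining 11 vCPU)
vm13 (7 vCPU) → host 3 (remaining 9 vCPU)
Final hosts: [7,40] [6,21,19] [26,6,7] [46] [22,7,9] [37].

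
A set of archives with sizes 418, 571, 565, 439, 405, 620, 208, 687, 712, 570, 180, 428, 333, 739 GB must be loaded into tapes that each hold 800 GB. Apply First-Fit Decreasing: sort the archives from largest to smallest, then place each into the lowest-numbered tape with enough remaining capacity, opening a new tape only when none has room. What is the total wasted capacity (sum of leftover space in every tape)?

1925

Sorted descending: 739, 712, 687, 620, 571, 570, 565, 439, 428, 418, 405, 333, 208, 180.
Put 739 GB in tape 1; 61 GB remain.
Put 712 GB in tape 2; 88 GB remain.
Put 687 GB in tape 3; 113 GB remain.
Put 620 GB in tape 4; 180 GB remain.
Put 571 GB in tape 5; 229 GB remain.
Put 570 GB in tape 6; 230 GB remain.
Put 565 GB in tape 7; 235 GB remain.
Put 439 GB in tape 8; 361 GB remain.
Put 428 GB in tape 9; 372 GB remain.
Put 418 GB in tape 10; 382 GB remain.
Put 405 GB in tape 11; 395 GB remain.
Put 333 GB in tape 8; 28 GB remain.
Put 208 GB in tape 5; 21 GB remain.
Put 180 GB in tape 4; 0 GB remain.
11 tapes × 800 GB = 8800 GB; used 6875 GB; unused 1925 GB.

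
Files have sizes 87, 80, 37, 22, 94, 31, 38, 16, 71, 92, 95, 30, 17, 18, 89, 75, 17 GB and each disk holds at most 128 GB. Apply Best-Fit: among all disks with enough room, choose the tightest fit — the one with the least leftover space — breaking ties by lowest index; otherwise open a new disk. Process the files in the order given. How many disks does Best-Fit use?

87 GB → disk 1 (remaining 41 GB)
80 GB → disk 2 (remaining 48 GB)
37 GB → disk 1 (remaining 4 GB)
22 GB → disk 2 (remaining 26 GB)
94 GB → disk 3 (remaining 34 GB)
31 GB → disk 3 (remaining 3 GB)
38 GB → disk 4 (remaining 90 GB)
16 GB → disk 2 (remaining 10 GB)
71 GB → disk 4 (remaining 19 GB)
92 GB → disk 5 (remaining 36 GB)
95 GB → disk 6 (remaining 33 GB)
30 GB → disk 6 (remaining 3 GB)
17 GB → disk 4 (remaining 2 GB)
18 GB → disk 5 (remaining 18 GB)
89 GB → disk 7 (remaining 39 GB)
75 GB → disk 8 (remaining 53 GB)
17 GB → disk 5 (remaining 1 GB)

8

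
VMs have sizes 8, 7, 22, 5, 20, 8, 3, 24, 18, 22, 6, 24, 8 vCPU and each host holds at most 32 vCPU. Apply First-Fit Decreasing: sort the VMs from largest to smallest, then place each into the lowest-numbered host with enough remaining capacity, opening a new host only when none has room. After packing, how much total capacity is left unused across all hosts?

Sorted descending: 24, 24, 22, 22, 20, 18, 8, 8, 8, 7, 6, 5, 3.
24 vCPU → host 1 (remaining 8 vCPU)
24 vCPU → host 2 (remaining 8 vCPU)
22 vCPU → host 3 (remaining 10 vCPU)
22 vCPU → host 4 (remaining 10 vCPU)
20 vCPU → host 5 (remaining 12 vCPU)
18 vCPU → host 6 (remaining 14 vCPU)
8 vCPU → host 1 (remaining 0 vCPU)
8 vCPU → host 2 (remaining 0 vCPU)
8 vCPU → host 3 (remaining 2 vCPU)
7 vCPU → host 4 (remaining 3 vCPU)
6 vCPU → host 5 (remaining 6 vCPU)
5 vCPU → host 5 (remaining 1 vCPU)
3 vCPU → host 4 (remaining 0 vCPU)
6 hosts × 32 vCPU = 192 vCPU; used 175 vCPU; unused 17 vCPU.

17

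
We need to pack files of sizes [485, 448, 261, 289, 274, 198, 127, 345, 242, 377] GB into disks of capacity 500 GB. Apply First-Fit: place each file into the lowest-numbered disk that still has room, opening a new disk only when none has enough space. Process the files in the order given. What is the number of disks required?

8 disks

485 GB → disk 1 (remaining 15 GB)
448 GB → disk 2 (remaining 52 GB)
261 GB → disk 3 (remaining 239 GB)
289 GB → disk 4 (remaining 211 GB)
274 GB → disk 5 (remaining 226 GB)
198 GB → disk 3 (remaining 41 GB)
127 GB → disk 4 (remaining 84 GB)
345 GB → disk 6 (remaining 155 GB)
242 GB → disk 7 (remaining 258 GB)
377 GB → disk 8 (remaining 123 GB)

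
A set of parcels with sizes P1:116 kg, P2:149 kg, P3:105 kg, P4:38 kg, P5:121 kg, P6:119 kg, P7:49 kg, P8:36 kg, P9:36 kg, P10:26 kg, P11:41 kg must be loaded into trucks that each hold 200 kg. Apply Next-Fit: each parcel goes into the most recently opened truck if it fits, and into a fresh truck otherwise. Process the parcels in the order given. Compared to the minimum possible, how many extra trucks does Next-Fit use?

Next-Fit: [116] [149] [105,38] [121] [119,49] [36,36,26,41] → 6 trucks.
Total size 836 kg; any packing needs at least ⌈836/200⌉ = 5 trucks.
An optimal packing achieves that bound: [149,49] [121,41,38] [119,36,36] [116,26] [105] → 5 trucks.
Excess: 6 − 5 = 1.

1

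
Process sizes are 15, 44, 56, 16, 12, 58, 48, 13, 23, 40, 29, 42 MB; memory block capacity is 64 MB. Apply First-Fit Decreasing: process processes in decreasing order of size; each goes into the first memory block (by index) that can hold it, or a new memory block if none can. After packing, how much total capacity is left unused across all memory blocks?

52

Sorted descending: 58, 56, 48, 44, 42, 40, 29, 23, 16, 15, 13, 12.
Put 58 MB in memory block 1; 6 MB remain.
Put 56 MB in memory block 2; 8 MB remain.
Put 48 MB in memory block 3; 16 MB remain.
Put 44 MB in memory block 4; 20 MB remain.
Put 42 MB in memory block 5; 22 MB remain.
Put 40 MB in memory block 6; 24 MB remain.
Put 29 MB in memory block 7; 35 MB remain.
Put 23 MB in memory block 6; 1 MB remain.
Put 16 MB in memory block 3; 0 MB remain.
Put 15 MB in memory block 4; 5 MB remain.
Put 13 MB in memory block 5; 9 MB remain.
Put 12 MB in memory block 7; 23 MB remain.
7 memory blocks × 64 MB = 448 MB; used 396 MB; unused 52 MB.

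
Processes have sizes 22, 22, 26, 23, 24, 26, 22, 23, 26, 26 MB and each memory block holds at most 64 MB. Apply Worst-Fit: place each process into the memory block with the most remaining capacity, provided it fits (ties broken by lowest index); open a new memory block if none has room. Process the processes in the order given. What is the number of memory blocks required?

5

memory block 1: place 22 MB, 42 MB left
memory block 1: place 22 MB, 20 MB left
memory block 2: place 26 MB, 38 MB left
memory block 2: place 23 MB, 15 MB left
memory block 3: place 24 MB, 40 MB left
memory block 3: place 26 MB, 14 MB left
memory block 4: place 22 MB, 42 MB left
memory block 4: place 23 MB, 19 MB left
memory block 5: place 26 MB, 38 MB left
memory block 5: place 26 MB, 12 MB left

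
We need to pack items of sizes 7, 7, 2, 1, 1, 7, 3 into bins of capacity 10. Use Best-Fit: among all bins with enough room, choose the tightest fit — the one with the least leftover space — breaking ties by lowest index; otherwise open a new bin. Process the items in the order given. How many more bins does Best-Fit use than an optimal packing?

0

Best-Fit: [7,2,1] [7,1] [7,3] → 3 bins.
Total size 28; any packing needs at least ⌈28/10⌉ = 3 bins.
So 3 is already optimal.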